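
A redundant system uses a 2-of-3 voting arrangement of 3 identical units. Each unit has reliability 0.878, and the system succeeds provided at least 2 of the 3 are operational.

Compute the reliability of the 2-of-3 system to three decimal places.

R = Σ_{i=2}^{3} C(3,i) p^i (1−p)^{3−i} with p = 0.878
C(3,2)·0.878^2·0.122^1 = 0.28214
C(3,3)·0.878^3·0.122^0 = 0.67684
Sum = 0.959

0.959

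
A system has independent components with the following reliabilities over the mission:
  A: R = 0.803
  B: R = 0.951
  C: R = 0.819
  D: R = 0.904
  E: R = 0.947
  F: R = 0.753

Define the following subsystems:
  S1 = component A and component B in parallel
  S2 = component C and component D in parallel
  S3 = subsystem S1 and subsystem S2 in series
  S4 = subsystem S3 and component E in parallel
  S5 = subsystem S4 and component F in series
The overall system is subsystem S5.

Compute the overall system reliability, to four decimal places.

Parallel (A and B): 1 − (1 − 0.803000)(1 − 0.951000) = 0.990347
Parallel (C and D): 1 − (1 − 0.819000)(1 − 0.904000) = 0.982624
Series ([0.990347] and [0.982624]): 0.990347 × 0.982624 = 0.973139
Parallel ([0.973139] and E): 1 − (1 − 0.973139)(1 − 0.947000) = 0.998576
Series ([0.998576] and F): 0.998576 × 0.753000 = 0.7519

0.7519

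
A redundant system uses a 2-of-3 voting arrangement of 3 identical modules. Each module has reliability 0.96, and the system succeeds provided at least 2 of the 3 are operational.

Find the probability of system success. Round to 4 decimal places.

0.9953

R = Σ_{i=2}^{3} C(3,i) p^i (1−p)^{3−i} with p = 0.96
C(3,2)·0.96^2·0.04^1 = 0.110592
C(3,3)·0.96^3·0.04^0 = 0.884736
Sum = 0.9953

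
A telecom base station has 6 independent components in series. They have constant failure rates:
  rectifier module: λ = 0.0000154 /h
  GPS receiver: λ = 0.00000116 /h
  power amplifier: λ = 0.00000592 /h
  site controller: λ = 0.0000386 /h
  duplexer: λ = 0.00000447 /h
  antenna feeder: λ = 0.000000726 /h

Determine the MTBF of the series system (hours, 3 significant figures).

15100

Series of exponential components: λ_sys = Σ λ_i
λ_sys = 0.0000154 + 0.00000116 + 0.00000592 + 0.0000386 + 0.00000447 + 0.000000726 = 6.6276e-05 /h
MTBF = 1 / λ_sys = 15100 h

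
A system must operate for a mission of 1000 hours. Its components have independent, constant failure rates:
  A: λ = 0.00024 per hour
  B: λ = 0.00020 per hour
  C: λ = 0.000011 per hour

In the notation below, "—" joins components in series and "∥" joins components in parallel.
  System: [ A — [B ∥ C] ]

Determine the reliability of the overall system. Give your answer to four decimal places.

R(A) = exp(−0.00024 × 1000) = 0.786628
R(B) = exp(−0.00020 × 1000) = 0.818731
R(C) = exp(−0.000011 × 1000) = 0.989060
Parallel (B and C): 1 − (1 − 0.818731)(1 − 0.989060) = 0.998017
Series (A and [0.998017]): 0.786628 × 0.998017 = 0.7851

0.7851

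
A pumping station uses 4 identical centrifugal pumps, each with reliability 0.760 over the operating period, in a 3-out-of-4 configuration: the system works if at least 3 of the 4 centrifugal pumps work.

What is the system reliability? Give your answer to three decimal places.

0.755

R = Σ_{i=3}^{4} C(4,i) p^i (1−p)^{4−i} with p = 0.760
C(4,3)·0.760^3·0.240^1 = 0.42142
C(4,4)·0.760^4·0.240^0 = 0.33362
Sum = 0.755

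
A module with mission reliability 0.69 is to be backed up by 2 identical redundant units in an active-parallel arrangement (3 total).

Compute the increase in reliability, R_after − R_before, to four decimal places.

R_before = 0.69
R_after = 1 − (1 − 0.69)^3 = 0.9702
ΔR = 0.9702 − 0.69 = 0.2802

0.2802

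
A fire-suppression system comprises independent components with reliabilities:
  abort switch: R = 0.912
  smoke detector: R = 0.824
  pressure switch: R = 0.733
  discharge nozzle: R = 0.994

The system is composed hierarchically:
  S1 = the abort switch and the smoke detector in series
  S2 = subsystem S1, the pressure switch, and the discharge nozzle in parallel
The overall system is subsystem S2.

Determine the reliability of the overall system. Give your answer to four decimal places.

0.9996

Series (abort switch and smoke detector): 0.912000 × 0.824000 = 0.751488
Parallel ([0.751488], pressure switch, and discharge nozzle): 1 − (1 − 0.751488)(1 − 0.733000)(1 − 0.994000) = 0.9996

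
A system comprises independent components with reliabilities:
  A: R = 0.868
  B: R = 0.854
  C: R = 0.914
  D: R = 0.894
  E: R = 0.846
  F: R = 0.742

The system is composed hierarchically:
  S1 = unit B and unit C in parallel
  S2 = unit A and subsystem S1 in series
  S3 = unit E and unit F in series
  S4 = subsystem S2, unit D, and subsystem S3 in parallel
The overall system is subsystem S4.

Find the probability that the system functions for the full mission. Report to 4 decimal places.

0.9944

Parallel (B and C): 1 − (1 − 0.854000)(1 − 0.914000) = 0.987444
Series (A and [0.987444]): 0.868000 × 0.987444 = 0.857101
Series (E and F): 0.846000 × 0.742000 = 0.627732
Parallel ([0.857101], D, and [0.627732]): 1 − (1 − 0.857101)(1 − 0.894000)(1 − 0.627732) = 0.9944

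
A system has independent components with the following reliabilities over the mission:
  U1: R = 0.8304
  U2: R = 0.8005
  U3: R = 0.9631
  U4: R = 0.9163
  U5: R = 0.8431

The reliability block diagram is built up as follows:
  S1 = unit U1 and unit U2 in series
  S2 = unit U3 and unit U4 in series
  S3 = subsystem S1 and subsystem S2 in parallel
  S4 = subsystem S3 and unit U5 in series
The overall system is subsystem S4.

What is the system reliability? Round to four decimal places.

0.8099

Series (U1 and U2): 0.830400 × 0.800500 = 0.664735
Series (U3 and U4): 0.963100 × 0.916300 = 0.882489
Parallel ([0.664735] and [0.882489]): 1 − (1 − 0.664735)(1 − 0.882489) = 0.960603
Series ([0.960603] and U5): 0.960603 × 0.843100 = 0.8099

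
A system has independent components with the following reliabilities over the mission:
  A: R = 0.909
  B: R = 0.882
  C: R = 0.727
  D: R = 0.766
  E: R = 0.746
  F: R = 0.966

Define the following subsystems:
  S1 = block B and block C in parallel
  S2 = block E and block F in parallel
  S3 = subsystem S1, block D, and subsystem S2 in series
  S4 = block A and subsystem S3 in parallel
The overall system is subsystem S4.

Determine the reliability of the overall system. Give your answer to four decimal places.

Parallel (B and C): 1 − (1 − 0.882000)(1 − 0.727000) = 0.967786
Parallel (E and F): 1 − (1 − 0.746000)(1 − 0.966000) = 0.991364
Series ([0.967786], D, and [0.991364]): 0.967786 × 0.766000 × 0.991364 = 0.734922
Parallel (A and [0.734922]): 1 − (1 − 0.909000)(1 − 0.734922) = 0.9759

0.9759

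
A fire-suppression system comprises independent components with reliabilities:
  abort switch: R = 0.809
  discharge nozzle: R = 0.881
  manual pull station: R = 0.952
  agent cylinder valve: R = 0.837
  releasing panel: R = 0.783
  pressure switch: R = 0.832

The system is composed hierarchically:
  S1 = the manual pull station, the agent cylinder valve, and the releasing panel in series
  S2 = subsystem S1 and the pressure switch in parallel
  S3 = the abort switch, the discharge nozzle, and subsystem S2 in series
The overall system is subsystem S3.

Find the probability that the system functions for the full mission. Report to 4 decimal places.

Series (manual pull station, agent cylinder valve, and releasing panel): 0.952000 × 0.837000 × 0.783000 = 0.623913
Parallel ([0.623913] and pressure switch): 1 − (1 − 0.623913)(1 − 0.832000) = 0.936817
Series (abort switch, discharge nozzle, and [0.936817]): 0.809000 × 0.881000 × 0.936817 = 0.6677

0.6677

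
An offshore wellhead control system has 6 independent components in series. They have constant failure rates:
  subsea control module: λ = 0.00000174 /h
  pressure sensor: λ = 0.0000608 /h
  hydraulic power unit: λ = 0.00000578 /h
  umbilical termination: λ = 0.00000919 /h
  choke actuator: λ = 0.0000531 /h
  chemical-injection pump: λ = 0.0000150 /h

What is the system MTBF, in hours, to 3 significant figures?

Series of exponential components: λ_sys = Σ λ_i
λ_sys = 0.00000174 + 0.0000608 + 0.00000578 + 0.00000919 + 0.0000531 + 0.0000150 = 1.4561e-04 /h
MTBF = 1 / λ_sys = 6870 h

6870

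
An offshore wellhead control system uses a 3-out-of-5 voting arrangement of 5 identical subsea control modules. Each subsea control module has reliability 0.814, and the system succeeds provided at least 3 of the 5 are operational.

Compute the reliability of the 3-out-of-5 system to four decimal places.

0.9523

R = Σ_{i=3}^{5} C(5,i) p^i (1−p)^{5−i} with p = 0.814
C(5,3)·0.814^3·0.186^2 = 0.186595
C(5,4)·0.814^4·0.186^1 = 0.408301
C(5,5)·0.814^5·0.186^0 = 0.357373
Sum = 0.9523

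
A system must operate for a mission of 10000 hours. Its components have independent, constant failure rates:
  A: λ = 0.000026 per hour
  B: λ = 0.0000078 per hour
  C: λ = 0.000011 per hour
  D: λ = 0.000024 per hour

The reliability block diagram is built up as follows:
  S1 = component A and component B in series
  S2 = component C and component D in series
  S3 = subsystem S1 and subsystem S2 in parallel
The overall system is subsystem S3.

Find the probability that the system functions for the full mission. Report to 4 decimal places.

R(A) = exp(−0.000026 × 10000) = 0.771052
R(B) = exp(−0.0000078 × 10000) = 0.924964
R(C) = exp(−0.000011 × 10000) = 0.895834
R(D) = exp(−0.000024 × 10000) = 0.786628
Series (A and B): 0.771052 × 0.924964 = 0.713195
Series (C and D): 0.895834 × 0.786628 = 0.704688
Parallel ([0.713195] and [0.704688]): 1 − (1 − 0.713195)(1 − 0.704688) = 0.9153

0.9153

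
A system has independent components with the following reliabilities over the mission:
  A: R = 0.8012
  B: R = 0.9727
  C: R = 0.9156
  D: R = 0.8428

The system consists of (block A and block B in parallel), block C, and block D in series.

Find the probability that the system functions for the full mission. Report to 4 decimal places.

0.7675

Parallel (A and B): 1 − (1 − 0.801200)(1 − 0.972700) = 0.994573
Series ([0.994573], C, and D): 0.994573 × 0.915600 × 0.842800 = 0.7675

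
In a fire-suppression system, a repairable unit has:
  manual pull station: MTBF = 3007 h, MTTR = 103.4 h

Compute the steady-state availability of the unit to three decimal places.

0.967

A(manual pull station) = MTBF/(MTBF+MTTR) = 3007/(3007+103.4) = 0.967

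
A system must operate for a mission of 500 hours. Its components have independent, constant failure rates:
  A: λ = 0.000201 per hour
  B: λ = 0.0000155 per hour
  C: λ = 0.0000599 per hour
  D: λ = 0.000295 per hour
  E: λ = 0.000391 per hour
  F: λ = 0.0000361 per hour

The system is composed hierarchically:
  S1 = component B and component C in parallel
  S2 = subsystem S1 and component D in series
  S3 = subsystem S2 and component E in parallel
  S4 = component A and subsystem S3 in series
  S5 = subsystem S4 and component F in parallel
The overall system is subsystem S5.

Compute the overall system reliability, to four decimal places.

R(A) = exp(−0.000201 × 500) = 0.904385
R(B) = exp(−0.0000155 × 500) = 0.992280
R(C) = exp(−0.0000599 × 500) = 0.970494
R(D) = exp(−0.000295 × 500) = 0.862862
R(E) = exp(−0.000391 × 500) = 0.822423
R(F) = exp(−0.0000361 × 500) = 0.982112
Parallel (B and C): 1 − (1 − 0.992280)(1 − 0.970494) = 0.999772
Series ([0.999772] and D): 0.999772 × 0.862862 = 0.862665
Parallel ([0.862665] and E): 1 − (1 − 0.862665)(1 − 0.822423) = 0.975612
Series (A and [0.975612]): 0.904385 × 0.975612 = 0.882329
Parallel ([0.882329] and F): 1 − (1 − 0.882329)(1 − 0.982112) = 0.9979

0.9979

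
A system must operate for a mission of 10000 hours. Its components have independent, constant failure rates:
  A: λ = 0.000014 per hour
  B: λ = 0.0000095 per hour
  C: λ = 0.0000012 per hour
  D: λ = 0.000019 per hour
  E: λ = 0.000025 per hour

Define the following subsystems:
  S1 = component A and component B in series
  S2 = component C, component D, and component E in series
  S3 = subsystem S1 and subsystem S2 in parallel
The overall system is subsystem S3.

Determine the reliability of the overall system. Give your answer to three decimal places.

0.924

R(A) = exp(−0.000014 × 10000) = 0.86936
R(B) = exp(−0.0000095 × 10000) = 0.90937
R(C) = exp(−0.0000012 × 10000) = 0.98807
R(D) = exp(−0.000019 × 10000) = 0.82696
R(E) = exp(−0.000025 × 10000) = 0.77880
Series (A and B): 0.86936 × 0.90937 = 0.79057
Series (C, D, and E): 0.98807 × 0.82696 × 0.77880 = 0.63635
Parallel ([0.79057] and [0.63635]): 1 − (1 − 0.79057)(1 − 0.63635) = 0.924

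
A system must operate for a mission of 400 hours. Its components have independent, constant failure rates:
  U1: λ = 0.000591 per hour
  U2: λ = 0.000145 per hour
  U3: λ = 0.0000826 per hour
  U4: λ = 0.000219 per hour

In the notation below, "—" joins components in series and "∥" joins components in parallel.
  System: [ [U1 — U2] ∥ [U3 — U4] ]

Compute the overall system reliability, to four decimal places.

0.9710

R(U1) = exp(−0.000591 × 400) = 0.789465
R(U2) = exp(−0.000145 × 400) = 0.943650
R(U3) = exp(−0.0000826 × 400) = 0.967500
R(U4) = exp(−0.000219 × 400) = 0.916127
Series (U1 and U2): 0.789465 × 0.943650 = 0.744979
Series (U3 and U4): 0.967500 × 0.916127 = 0.886353
Parallel ([0.744979] and [0.886353]): 1 − (1 − 0.744979)(1 − 0.886353) = 0.9710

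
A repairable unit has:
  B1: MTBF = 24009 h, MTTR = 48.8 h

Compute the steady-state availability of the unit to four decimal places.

A(B1) = MTBF/(MTBF+MTTR) = 24009/(24009+48.8) = 0.9980

0.9980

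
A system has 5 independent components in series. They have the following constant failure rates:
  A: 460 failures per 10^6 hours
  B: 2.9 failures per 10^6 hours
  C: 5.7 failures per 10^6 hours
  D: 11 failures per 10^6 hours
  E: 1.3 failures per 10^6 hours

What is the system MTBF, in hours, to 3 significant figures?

Series of exponential components: λ_sys = Σ λ_i
λ_sys = 0.00046 + 0.0000029 + 0.0000057 + 0.000011 + 0.0000013 = 4.8090e-04 /h
MTBF = 1 / λ_sys = 2080 h

2080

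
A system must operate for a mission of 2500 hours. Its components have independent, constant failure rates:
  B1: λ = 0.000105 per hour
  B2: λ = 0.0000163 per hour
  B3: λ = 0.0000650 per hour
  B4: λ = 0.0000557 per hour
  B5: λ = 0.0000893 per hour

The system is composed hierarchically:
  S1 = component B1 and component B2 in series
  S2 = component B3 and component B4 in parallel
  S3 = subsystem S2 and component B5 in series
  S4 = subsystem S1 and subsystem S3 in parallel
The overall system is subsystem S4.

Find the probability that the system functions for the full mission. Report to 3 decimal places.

0.944

R(B1) = exp(−0.000105 × 2500) = 0.76913
R(B2) = exp(−0.0000163 × 2500) = 0.96007
R(B3) = exp(−0.0000650 × 2500) = 0.85002
R(B4) = exp(−0.0000557 × 2500) = 0.87001
R(B5) = exp(−0.0000893 × 2500) = 0.79991
Series (B1 and B2): 0.76913 × 0.96007 = 0.73842
Parallel (B3 and B4): 1 − (1 − 0.85002)(1 − 0.87001) = 0.98050
Series ([0.98050] and B5): 0.98050 × 0.79991 = 0.78431
Parallel ([0.73842] and [0.78431]): 1 − (1 − 0.73842)(1 − 0.78431) = 0.944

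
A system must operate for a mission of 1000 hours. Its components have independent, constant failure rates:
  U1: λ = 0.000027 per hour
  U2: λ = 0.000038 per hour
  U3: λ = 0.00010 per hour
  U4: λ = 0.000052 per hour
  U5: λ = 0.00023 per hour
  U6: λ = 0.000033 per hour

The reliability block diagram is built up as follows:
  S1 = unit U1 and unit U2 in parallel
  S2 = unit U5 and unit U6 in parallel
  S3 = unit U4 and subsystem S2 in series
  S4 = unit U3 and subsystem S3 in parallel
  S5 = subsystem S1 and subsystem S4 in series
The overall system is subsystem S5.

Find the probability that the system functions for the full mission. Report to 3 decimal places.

0.994

R(U1) = exp(−0.000027 × 1000) = 0.97336
R(U2) = exp(−0.000038 × 1000) = 0.96271
R(U3) = exp(−0.00010 × 1000) = 0.90484
R(U4) = exp(−0.000052 × 1000) = 0.94933
R(U5) = exp(−0.00023 × 1000) = 0.79453
R(U6) = exp(−0.000033 × 1000) = 0.96754
Parallel (U1 and U2): 1 − (1 − 0.97336)(1 − 0.96271) = 0.99901
Parallel (U5 and U6): 1 − (1 − 0.79453)(1 − 0.96754) = 0.99333
Series (U4 and [0.99333]): 0.94933 × 0.99333 = 0.94300
Parallel (U3 and [0.94300]): 1 − (1 − 0.90484)(1 − 0.94300) = 0.99458
Series ([0.99901] and [0.99458]): 0.99901 × 0.99458 = 0.994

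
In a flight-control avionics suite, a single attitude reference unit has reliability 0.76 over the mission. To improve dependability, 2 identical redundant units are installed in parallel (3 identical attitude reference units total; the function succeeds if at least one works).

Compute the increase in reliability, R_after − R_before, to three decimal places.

0.226

R_before = 0.76
R_after = 1 − (1 − 0.76)^3 = 0.986
ΔR = 0.986 − 0.76 = 0.226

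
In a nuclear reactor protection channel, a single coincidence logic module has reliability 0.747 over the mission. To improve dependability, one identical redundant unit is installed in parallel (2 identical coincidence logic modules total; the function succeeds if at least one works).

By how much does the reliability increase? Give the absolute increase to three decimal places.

R_before = 0.747
R_after = 1 − (1 − 0.747)^2 = 0.936
ΔR = 0.936 − 0.747 = 0.189

0.189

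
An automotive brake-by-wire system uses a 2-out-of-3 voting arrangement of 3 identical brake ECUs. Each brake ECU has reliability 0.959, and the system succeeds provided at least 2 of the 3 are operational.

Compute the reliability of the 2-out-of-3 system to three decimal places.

0.995

R = Σ_{i=2}^{3} C(3,i) p^i (1−p)^{3−i} with p = 0.959
C(3,2)·0.959^2·0.041^1 = 0.11312
C(3,3)·0.959^3·0.041^0 = 0.88197
Sum = 0.995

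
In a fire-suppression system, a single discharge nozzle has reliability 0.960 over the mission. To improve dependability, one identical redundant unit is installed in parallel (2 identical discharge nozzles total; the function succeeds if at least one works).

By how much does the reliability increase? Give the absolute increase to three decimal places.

R_before = 0.960
R_after = 1 − (1 − 0.960)^2 = 0.998
ΔR = 0.998 − 0.960 = 0.038

0.038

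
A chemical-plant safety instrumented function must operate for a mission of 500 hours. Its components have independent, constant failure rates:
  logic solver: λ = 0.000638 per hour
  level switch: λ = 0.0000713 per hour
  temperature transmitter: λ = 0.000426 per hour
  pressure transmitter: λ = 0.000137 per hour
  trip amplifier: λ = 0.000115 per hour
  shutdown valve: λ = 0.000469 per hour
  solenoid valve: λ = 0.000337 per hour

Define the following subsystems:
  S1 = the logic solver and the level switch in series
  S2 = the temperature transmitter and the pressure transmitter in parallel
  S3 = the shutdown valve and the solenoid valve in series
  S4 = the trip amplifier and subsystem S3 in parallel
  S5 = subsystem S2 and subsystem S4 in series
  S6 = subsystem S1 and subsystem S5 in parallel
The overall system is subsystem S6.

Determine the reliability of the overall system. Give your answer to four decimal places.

0.9907

R(logic solver) = exp(−0.000638 × 500) = 0.726876
R(level switch) = exp(−0.0000713 × 500) = 0.964978
R(temperature transmitter) = exp(−0.000426 × 500) = 0.808156
R(pressure transmitter) = exp(−0.000137 × 500) = 0.933793
R(trip amplifier) = exp(−0.000115 × 500) = 0.944122
R(shutdown valve) = exp(−0.000469 × 500) = 0.790966
R(solenoid valve) = exp(−0.000337 × 500) = 0.844931
Series (logic solver and level switch): 0.726876 × 0.964978 = 0.701419
Parallel (temperature transmitter and pressure transmitter): 1 − (1 − 0.808156)(1 − 0.933793) = 0.987299
Series (shutdown valve and solenoid valve): 0.790966 × 0.844931 = 0.668312
Parallel (trip amplifier and [0.668312]): 1 − (1 − 0.944122)(1 − 0.668312) = 0.981466
Series ([0.987299] and [0.981466]): 0.987299 × 0.981466 = 0.969000
Parallel ([0.701419] and [0.969000]): 1 − (1 − 0.701419)(1 − 0.969000) = 0.9907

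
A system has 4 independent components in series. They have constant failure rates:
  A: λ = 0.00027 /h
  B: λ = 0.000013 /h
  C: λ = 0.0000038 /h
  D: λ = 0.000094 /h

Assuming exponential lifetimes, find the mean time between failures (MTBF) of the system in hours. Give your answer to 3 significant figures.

2630

Series of exponential components: λ_sys = Σ λ_i
λ_sys = 0.00027 + 0.000013 + 0.0000038 + 0.000094 = 3.8080e-04 /h
MTBF = 1 / λ_sys = 2630 h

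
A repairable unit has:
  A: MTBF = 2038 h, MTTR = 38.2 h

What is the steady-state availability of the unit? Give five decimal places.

0.98160

A(A) = MTBF/(MTBF+MTTR) = 2038/(2038+38.2) = 0.98160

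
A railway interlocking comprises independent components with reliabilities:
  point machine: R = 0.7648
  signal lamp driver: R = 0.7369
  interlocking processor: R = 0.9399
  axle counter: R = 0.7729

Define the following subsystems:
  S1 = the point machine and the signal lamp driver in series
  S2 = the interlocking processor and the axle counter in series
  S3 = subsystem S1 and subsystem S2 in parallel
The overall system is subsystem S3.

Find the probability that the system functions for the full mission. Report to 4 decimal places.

0.8806

Series (point machine and signal lamp driver): 0.764800 × 0.736900 = 0.563581
Series (interlocking processor and axle counter): 0.939900 × 0.772900 = 0.726449
Parallel ([0.563581] and [0.726449]): 1 − (1 − 0.563581)(1 − 0.726449) = 0.8806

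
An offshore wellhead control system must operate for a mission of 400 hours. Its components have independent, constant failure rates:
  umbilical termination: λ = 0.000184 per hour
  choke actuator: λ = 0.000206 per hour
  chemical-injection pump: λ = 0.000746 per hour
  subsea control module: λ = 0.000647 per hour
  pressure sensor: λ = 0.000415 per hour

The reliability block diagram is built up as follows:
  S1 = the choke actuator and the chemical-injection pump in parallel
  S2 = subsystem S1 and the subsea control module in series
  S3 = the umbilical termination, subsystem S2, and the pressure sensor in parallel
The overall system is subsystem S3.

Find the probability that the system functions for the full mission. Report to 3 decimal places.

0.997

R(umbilical termination) = exp(−0.000184 × 400) = 0.92904
R(choke actuator) = exp(−0.000206 × 400) = 0.92090
R(chemical-injection pump) = exp(−0.000746 × 400) = 0.74200
R(subsea control module) = exp(−0.000647 × 400) = 0.77198
R(pressure sensor) = exp(−0.000415 × 400) = 0.84705
Parallel (choke actuator and chemical-injection pump): 1 − (1 − 0.92090)(1 − 0.74200) = 0.97959
Series ([0.97959] and subsea control module): 0.97959 × 0.77198 = 0.75622
Parallel (umbilical termination, [0.75622], and pressure sensor): 1 − (1 − 0.92904)(1 − 0.75622)(1 − 0.84705) = 0.997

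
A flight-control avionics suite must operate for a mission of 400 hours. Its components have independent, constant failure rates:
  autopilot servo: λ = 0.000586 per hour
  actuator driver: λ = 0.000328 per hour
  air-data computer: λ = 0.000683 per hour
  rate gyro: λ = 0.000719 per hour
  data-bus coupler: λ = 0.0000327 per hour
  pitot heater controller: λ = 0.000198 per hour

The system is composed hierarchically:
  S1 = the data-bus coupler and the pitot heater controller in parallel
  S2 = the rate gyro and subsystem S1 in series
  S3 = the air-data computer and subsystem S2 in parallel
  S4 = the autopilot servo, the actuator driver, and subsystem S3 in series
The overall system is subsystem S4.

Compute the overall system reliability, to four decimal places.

R(autopilot servo) = exp(−0.000586 × 400) = 0.791045
R(actuator driver) = exp(−0.000328 × 400) = 0.877042
R(air-data computer) = exp(−0.000683 × 400) = 0.760941
R(rate gyro) = exp(−0.000719 × 400) = 0.750062
R(data-bus coupler) = exp(−0.0000327 × 400) = 0.987005
R(pitot heater controller) = exp(−0.000198 × 400) = 0.923855
Parallel (data-bus coupler and pitot heater controller): 1 − (1 − 0.987005)(1 − 0.923855) = 0.999010
Series (rate gyro and [0.999010]): 0.750062 × 0.999010 = 0.749319
Parallel (air-data computer and [0.749319]): 1 − (1 − 0.760941)(1 − 0.749319) = 0.940072
Series (autopilot servo, actuator driver, and [0.940072]): 0.791045 × 0.877042 × 0.940072 = 0.6522

0.6522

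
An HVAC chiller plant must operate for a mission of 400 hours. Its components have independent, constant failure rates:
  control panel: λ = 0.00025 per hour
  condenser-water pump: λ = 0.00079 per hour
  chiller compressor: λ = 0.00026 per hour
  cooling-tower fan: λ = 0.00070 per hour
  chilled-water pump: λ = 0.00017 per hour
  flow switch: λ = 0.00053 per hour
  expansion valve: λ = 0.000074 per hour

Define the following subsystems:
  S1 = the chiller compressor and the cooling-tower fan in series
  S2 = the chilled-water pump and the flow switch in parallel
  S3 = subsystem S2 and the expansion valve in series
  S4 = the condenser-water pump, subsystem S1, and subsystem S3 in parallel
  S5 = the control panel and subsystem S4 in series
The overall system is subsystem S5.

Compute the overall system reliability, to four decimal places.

0.9016

R(control panel) = exp(−0.00025 × 400) = 0.904837
R(condenser-water pump) = exp(−0.00079 × 400) = 0.729059
R(chiller compressor) = exp(−0.00026 × 400) = 0.901225
R(cooling-tower fan) = exp(−0.00070 × 400) = 0.755784
R(chilled-water pump) = exp(−0.00017 × 400) = 0.934260
R(flow switch) = exp(−0.00053 × 400) = 0.808965
R(expansion valve) = exp(−0.000074 × 400) = 0.970834
Series (chiller compressor and cooling-tower fan): 0.901225 × 0.755784 = 0.681131
Parallel (chilled-water pump and flow switch): 1 − (1 − 0.934260)(1 − 0.808965) = 0.987441
Series ([0.987441] and expansion valve): 0.987441 × 0.970834 = 0.958641
Parallel (condenser-water pump, [0.681131], and [0.958641]): 1 − (1 − 0.729059)(1 − 0.681131)(1 − 0.958641) = 0.996427
Series (control panel and [0.996427]): 0.904837 × 0.996427 = 0.9016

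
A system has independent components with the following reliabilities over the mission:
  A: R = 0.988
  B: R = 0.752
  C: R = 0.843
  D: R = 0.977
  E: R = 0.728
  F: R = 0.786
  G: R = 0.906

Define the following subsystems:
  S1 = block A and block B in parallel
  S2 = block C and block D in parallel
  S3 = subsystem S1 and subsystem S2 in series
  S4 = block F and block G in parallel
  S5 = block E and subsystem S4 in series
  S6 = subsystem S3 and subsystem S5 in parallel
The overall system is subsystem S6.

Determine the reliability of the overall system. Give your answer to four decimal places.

0.9981

Parallel (A and B): 1 − (1 − 0.988000)(1 − 0.752000) = 0.997024
Parallel (C and D): 1 − (1 − 0.843000)(1 − 0.977000) = 0.996389
Series ([0.997024] and [0.996389]): 0.997024 × 0.996389 = 0.993424
Parallel (F and G): 1 − (1 − 0.786000)(1 − 0.906000) = 0.979884
Series (E and [0.979884]): 0.728000 × 0.979884 = 0.713356
Parallel ([0.993424] and [0.713356]): 1 − (1 − 0.993424)(1 − 0.713356) = 0.9981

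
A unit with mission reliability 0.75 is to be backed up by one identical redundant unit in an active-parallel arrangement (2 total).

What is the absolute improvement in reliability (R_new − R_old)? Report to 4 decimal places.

0.1875

R_before = 0.75
R_after = 1 − (1 − 0.75)^2 = 0.9375
ΔR = 0.9375 − 0.75 = 0.1875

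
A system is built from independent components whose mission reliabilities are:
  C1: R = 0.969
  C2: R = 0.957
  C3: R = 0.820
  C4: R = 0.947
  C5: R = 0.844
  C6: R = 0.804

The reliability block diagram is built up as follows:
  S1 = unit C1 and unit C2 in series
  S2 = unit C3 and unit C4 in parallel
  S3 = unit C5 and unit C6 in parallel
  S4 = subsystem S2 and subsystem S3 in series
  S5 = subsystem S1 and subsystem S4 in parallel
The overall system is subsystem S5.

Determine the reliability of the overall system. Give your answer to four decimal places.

0.9971

Series (C1 and C2): 0.969000 × 0.957000 = 0.927333
Parallel (C3 and C4): 1 − (1 − 0.820000)(1 − 0.947000) = 0.990460
Parallel (C5 and C6): 1 − (1 − 0.844000)(1 − 0.804000) = 0.969424
Series ([0.990460] and [0.969424]): 0.990460 × 0.969424 = 0.960176
Parallel ([0.927333] and [0.960176]): 1 − (1 − 0.927333)(1 − 0.960176) = 0.9971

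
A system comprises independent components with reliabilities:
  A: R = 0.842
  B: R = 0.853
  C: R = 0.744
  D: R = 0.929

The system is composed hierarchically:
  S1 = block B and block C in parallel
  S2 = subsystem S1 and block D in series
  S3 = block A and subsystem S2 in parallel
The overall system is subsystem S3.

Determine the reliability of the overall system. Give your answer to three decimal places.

Parallel (B and C): 1 − (1 − 0.85300)(1 − 0.74400) = 0.96237
Series ([0.96237] and D): 0.96237 × 0.92900 = 0.89404
Parallel (A and [0.89404]): 1 − (1 − 0.84200)(1 − 0.89404) = 0.983

0.983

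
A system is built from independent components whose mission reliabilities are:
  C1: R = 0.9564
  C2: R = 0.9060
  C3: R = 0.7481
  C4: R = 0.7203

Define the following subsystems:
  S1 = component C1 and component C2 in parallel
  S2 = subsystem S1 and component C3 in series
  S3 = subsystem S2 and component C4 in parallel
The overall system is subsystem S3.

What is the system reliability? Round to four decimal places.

0.9287

Parallel (C1 and C2): 1 − (1 − 0.956400)(1 − 0.906000) = 0.995902
Series ([0.995902] and C3): 0.995902 × 0.748100 = 0.745034
Parallel ([0.745034] and C4): 1 − (1 − 0.745034)(1 − 0.720300) = 0.9287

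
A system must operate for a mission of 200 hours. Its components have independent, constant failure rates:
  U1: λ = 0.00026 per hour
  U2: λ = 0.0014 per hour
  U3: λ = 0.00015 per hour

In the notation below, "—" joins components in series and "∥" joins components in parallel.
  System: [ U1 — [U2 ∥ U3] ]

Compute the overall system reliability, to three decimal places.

0.942

R(U1) = exp(−0.00026 × 200) = 0.94933
R(U2) = exp(−0.0014 × 200) = 0.75578
R(U3) = exp(−0.00015 × 200) = 0.97045
Parallel (U2 and U3): 1 − (1 − 0.75578)(1 − 0.97045) = 0.99278
Series (U1 and [0.99278]): 0.94933 × 0.99278 = 0.942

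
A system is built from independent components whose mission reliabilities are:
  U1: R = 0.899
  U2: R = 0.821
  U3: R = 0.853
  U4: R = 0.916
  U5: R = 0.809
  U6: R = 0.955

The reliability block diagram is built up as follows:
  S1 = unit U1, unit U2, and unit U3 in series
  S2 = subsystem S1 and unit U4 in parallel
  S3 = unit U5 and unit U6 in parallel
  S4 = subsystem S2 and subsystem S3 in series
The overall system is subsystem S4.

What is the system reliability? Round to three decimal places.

Series (U1, U2, and U3): 0.89900 × 0.82100 × 0.85300 = 0.62958
Parallel ([0.62958] and U4): 1 − (1 − 0.62958)(1 − 0.91600) = 0.96888
Parallel (U5 and U6): 1 − (1 − 0.80900)(1 − 0.95500) = 0.99141
Series ([0.96888] and [0.99141]): 0.96888 × 0.99141 = 0.961

0.961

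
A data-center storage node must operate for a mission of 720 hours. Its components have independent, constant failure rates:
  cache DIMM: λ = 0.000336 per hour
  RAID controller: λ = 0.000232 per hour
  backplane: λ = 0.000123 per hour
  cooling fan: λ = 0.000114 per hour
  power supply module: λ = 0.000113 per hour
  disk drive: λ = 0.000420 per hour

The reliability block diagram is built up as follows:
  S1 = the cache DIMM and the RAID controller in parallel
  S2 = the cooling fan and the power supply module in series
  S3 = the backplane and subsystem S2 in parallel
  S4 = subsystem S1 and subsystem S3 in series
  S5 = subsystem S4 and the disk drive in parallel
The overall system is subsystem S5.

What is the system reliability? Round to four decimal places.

0.9881

R(cache DIMM) = exp(−0.000336 × 720) = 0.785119
R(RAID controller) = exp(−0.000232 × 720) = 0.846166
R(backplane) = exp(−0.000123 × 720) = 0.915248
R(cooling fan) = exp(−0.000114 × 720) = 0.921198
R(power supply module) = exp(−0.000113 × 720) = 0.921862
R(disk drive) = exp(−0.000420 × 720) = 0.739042
Parallel (cache DIMM and RAID controller): 1 − (1 − 0.785119)(1 − 0.846166) = 0.966944
Series (cooling fan and power supply module): 0.921198 × 0.921862 = 0.849217
Parallel (backplane and [0.849217]): 1 − (1 − 0.915248)(1 − 0.849217) = 0.987221
Series ([0.966944] and [0.987221]): 0.966944 × 0.987221 = 0.954587
Parallel ([0.954587] and disk drive): 1 − (1 − 0.954587)(1 − 0.739042) = 0.9881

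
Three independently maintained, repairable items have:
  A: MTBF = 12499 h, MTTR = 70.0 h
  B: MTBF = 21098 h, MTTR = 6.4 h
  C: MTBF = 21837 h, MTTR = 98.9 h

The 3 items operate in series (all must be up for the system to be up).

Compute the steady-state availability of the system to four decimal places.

A(A) = MTBF/(MTBF+MTTR) = 12499/(12499+70.0) = 0.994431
A(B) = MTBF/(MTBF+MTTR) = 21098/(21098+6.4) = 0.999697
A(C) = MTBF/(MTBF+MTTR) = 21837/(21837+98.9) = 0.995491
Series availability: 0.994431 × 0.999697 × 0.995491 = 0.9896

0.9896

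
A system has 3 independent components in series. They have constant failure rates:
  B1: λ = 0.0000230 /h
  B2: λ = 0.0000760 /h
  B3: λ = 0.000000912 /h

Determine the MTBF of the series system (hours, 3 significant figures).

10000

Series of exponential components: λ_sys = Σ λ_i
λ_sys = 0.0000230 + 0.0000760 + 0.000000912 = 9.9912e-05 /h
MTBF = 1 / λ_sys = 10000 h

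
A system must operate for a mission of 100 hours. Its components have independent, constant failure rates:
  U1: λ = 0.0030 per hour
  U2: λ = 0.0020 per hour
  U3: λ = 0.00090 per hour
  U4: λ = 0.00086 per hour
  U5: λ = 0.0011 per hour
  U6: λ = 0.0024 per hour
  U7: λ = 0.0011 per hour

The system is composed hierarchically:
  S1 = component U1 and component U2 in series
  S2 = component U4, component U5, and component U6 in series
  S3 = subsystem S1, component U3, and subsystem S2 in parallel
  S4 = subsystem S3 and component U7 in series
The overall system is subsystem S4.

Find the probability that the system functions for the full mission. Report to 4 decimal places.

R(U1) = exp(−0.0030 × 100) = 0.740818
R(U2) = exp(−0.0020 × 100) = 0.818731
R(U3) = exp(−0.00090 × 100) = 0.913931
R(U4) = exp(−0.00086 × 100) = 0.917594
R(U5) = exp(−0.0011 × 100) = 0.895834
R(U6) = exp(−0.0024 × 100) = 0.786628
R(U7) = exp(−0.0011 × 100) = 0.895834
Series (U1 and U2): 0.740818 × 0.818731 = 0.606531
Series (U4, U5, and U6): 0.917594 × 0.895834 × 0.786628 = 0.646618
Parallel ([0.606531], U3, and [0.646618]): 1 − (1 − 0.606531)(1 − 0.913931)(1 − 0.646618) = 0.988033
Series ([0.988033] and U7): 0.988033 × 0.895834 = 0.8851

0.8851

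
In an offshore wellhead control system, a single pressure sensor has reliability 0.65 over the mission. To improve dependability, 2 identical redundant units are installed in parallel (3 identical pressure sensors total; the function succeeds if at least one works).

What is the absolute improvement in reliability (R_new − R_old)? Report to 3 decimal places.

0.307

R_before = 0.65
R_after = 1 − (1 − 0.65)^3 = 0.957
ΔR = 0.957 − 0.65 = 0.307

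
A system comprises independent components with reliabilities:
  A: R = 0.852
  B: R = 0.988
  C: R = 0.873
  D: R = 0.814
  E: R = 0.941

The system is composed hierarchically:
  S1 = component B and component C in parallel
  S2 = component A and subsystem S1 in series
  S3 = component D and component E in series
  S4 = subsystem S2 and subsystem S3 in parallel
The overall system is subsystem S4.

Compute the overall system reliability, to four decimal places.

0.9651

Parallel (B and C): 1 − (1 − 0.988000)(1 − 0.873000) = 0.998476
Series (A and [0.998476]): 0.852000 × 0.998476 = 0.850702
Series (D and E): 0.814000 × 0.941000 = 0.765974
Parallel ([0.850702] and [0.765974]): 1 − (1 − 0.850702)(1 − 0.765974) = 0.9651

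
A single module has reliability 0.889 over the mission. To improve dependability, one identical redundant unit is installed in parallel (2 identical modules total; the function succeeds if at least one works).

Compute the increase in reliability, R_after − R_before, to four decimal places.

R_before = 0.889
R_after = 1 − (1 − 0.889)^2 = 0.9877
ΔR = 0.9877 − 0.889 = 0.0987

0.0987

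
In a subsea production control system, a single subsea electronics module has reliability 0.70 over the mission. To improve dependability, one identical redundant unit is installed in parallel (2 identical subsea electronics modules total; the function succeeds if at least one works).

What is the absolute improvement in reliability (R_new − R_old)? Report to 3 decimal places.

R_before = 0.70
R_after = 1 − (1 − 0.70)^2 = 0.910
ΔR = 0.910 − 0.70 = 0.210

0.210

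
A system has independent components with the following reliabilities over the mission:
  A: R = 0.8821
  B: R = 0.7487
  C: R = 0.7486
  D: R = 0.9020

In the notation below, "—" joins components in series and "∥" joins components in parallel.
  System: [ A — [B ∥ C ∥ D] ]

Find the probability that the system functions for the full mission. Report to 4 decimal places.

0.8766

Parallel (B, C, and D): 1 − (1 − 0.748700)(1 − 0.748600)(1 − 0.902000) = 0.993809
Series (A and [0.993809]): 0.882100 × 0.993809 = 0.8766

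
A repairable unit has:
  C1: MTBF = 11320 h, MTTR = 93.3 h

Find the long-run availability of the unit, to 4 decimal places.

A(C1) = MTBF/(MTBF+MTTR) = 11320/(11320+93.3) = 0.9918

0.9918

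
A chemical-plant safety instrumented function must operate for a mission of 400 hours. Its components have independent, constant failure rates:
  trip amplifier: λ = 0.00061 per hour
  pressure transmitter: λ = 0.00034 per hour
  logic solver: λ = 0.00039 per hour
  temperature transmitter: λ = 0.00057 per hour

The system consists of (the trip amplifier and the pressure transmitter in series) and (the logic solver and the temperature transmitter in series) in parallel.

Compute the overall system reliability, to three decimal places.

0.899

R(trip amplifier) = exp(−0.00061 × 400) = 0.78349
R(pressure transmitter) = exp(−0.00034 × 400) = 0.87284
R(logic solver) = exp(−0.00039 × 400) = 0.85556
R(temperature transmitter) = exp(−0.00057 × 400) = 0.79612
Series (trip amplifier and pressure transmitter): 0.78349 × 0.87284 = 0.68386
Series (logic solver and temperature transmitter): 0.85556 × 0.79612 = 0.68113
Parallel ([0.68386] and [0.68113]): 1 − (1 − 0.68386)(1 − 0.68113) = 0.899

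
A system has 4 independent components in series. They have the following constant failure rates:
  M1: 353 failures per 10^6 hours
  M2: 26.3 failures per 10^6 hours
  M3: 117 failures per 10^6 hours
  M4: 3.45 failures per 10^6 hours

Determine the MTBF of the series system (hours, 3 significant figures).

2000

Series of exponential components: λ_sys = Σ λ_i
λ_sys = 0.000353 + 0.0000263 + 0.000117 + 0.00000345 = 4.9975e-04 /h
MTBF = 1 / λ_sys = 2000 h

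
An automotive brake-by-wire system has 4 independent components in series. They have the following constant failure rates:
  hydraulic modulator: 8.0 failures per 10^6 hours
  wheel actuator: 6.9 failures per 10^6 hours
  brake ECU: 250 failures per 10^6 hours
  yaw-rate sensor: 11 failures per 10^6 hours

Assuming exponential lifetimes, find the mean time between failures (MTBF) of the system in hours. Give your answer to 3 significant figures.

Series of exponential components: λ_sys = Σ λ_i
λ_sys = 0.0000080 + 0.0000069 + 0.00025 + 0.000011 = 2.7590e-04 /h
MTBF = 1 / λ_sys = 3620 h

3620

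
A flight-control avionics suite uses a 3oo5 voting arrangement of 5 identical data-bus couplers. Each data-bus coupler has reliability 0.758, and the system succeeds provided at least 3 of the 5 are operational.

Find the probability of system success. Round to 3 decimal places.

R = Σ_{i=3}^{5} C(5,i) p^i (1−p)^{5−i} with p = 0.758
C(5,3)·0.758^3·0.242^2 = 0.25506
C(5,4)·0.758^4·0.242^1 = 0.39945
C(5,5)·0.758^5·0.242^0 = 0.25023
Sum = 0.905

0.905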